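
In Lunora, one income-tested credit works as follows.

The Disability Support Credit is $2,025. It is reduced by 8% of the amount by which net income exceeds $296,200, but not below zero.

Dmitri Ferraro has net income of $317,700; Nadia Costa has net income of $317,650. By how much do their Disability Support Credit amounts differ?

Dmitri ($317,700): Disability Support Credit: 8% of the $21,500 excess over $296,200 is $1,720; credit = $2,025 − $1,720 = $305.
Nadia ($317,650): Disability Support Credit: 8% of the $21,450 excess over $296,200 is $1,716; credit = $2,025 − $1,716 = $309.
Difference: |$305 − $309| = $4.

$4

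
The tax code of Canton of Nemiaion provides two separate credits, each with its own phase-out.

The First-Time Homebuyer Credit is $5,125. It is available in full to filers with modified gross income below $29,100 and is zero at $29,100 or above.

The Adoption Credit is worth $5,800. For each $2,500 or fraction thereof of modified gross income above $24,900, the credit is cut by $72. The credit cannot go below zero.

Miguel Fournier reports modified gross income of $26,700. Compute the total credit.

First-Time Homebuyer Credit: $26,700 is below the $29,100 cutoff, so the full $5,125 applies.
Adoption Credit: income exceeds $24,900 by $1,800, which is 1 full-or-partial $2,500 increment; reduction = 1 × $72 = $72, leaving $5,728.
Total: $5,125 + $5,728 = $10,853.

$10,853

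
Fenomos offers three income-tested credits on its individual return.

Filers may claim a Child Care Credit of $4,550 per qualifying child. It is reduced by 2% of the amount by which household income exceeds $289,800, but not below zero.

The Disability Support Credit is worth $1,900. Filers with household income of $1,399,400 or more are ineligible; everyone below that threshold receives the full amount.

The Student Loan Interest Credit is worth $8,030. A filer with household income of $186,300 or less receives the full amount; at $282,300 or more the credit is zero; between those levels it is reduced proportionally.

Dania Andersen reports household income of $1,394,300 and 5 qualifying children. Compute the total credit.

$2,560

Child Care Credit: base = 5 × $4,550 = $22,750. 2% of the $1,104,500 excess over $289,800 is $22,090; credit = $22,750 − $22,090 = $660.
Disability Support Credit: $1,394,300 is below the $1,399,400 cutoff, so the full $1,900 applies.
Student Loan Interest Credit: $1,394,300 is at or above $282,300, so the credit is $0.
Total: $660 + $1,900 + $0 = $2,560.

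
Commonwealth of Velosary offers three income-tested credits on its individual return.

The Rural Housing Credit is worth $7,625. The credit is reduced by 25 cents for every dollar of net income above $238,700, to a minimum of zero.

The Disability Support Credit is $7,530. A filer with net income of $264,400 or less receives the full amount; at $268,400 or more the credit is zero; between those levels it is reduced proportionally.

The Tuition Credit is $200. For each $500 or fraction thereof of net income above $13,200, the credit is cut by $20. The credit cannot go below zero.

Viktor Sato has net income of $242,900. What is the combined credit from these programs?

Rural Housing Credit: 25% of the $4,200 excess over $238,700 is $1,050; credit = $7,625 − $1,050 = $6,575.
Disability Support Credit: $242,900 is at or below the $264,400 threshold, so the full $7,530 applies.
Tuition Credit: income exceeds $13,200 by $229,700 → 460 increments × $20 = $9,200 ≥ base, so the credit is $0.
Total: $6,575 + $7,530 + $0 = $14,105.

$14,105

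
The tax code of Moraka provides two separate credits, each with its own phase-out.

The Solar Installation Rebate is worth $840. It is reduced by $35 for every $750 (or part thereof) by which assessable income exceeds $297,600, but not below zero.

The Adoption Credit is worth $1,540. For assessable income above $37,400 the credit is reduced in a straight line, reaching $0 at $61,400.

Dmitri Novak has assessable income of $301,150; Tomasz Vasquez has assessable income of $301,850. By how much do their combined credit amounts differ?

$35

Dmitri ($301,150): Solar Installation Rebate: income exceeds $297,600 by $3,550, which is 5 full-or-partial $750 increments; reduction = 5 × $35 = $175, leaving $665. Adoption Credit: $301,150 is at or above $61,400, so the credit is $0. total $665 + $0 = $665
Tomasz ($301,850): Solar Installation Rebate: income exceeds $297,600 by $4,250, which is 6 full-or-partial $750 increments; reduction = 6 × $35 = $210, leaving $630. Adoption Credit: $301,850 is at or above $61,400, so the credit is $0. total $630 + $0 = $630
Difference: |$665 − $630| = $35.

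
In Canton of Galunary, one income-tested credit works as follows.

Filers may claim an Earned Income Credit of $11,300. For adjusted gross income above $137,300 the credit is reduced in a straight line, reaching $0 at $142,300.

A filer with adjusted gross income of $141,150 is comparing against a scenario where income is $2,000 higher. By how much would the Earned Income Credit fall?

$2,599

At $141,150 — $141,150 is $3,850 into a $5,000 phase-out range, leaving 1,150/5,000 of the credit: $11,300 × 1,150/5,000 = $2,599.
At $143,150 — $143,150 is at or above $142,300, so the credit is $0.
Lost: $2,599 − $0 = $2,599.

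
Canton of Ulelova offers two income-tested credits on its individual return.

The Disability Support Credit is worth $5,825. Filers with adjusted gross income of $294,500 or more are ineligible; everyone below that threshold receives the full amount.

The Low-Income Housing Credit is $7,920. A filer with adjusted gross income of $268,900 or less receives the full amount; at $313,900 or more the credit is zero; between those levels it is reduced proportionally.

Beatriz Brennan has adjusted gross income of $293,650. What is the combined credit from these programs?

$9,389

Disability Support Credit: $293,650 is below the $294,500 cutoff, so the full $5,825 applies.
Low-Income Housing Credit: $293,650 is $24,750 into a $45,000 phase-out range, leaving 20,250/45,000 of the credit: $7,920 × 20,250/45,000 = $3,564.
Total: $5,825 + $3,564 = $9,389.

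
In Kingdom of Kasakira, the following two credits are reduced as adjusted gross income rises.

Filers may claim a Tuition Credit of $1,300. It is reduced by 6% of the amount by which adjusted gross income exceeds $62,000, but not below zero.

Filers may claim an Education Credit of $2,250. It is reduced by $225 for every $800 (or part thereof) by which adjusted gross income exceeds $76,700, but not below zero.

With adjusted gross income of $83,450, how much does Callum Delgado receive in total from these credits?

$238

Tuition Credit: 6% of the $21,450 excess over $62,000 is $1,287; credit = $1,300 − $1,287 = $13.
Education Credit: income exceeds $76,700 by $6,750, which is 9 full-or-partial $800 increments; reduction = 9 × $225 = $2,025, leaving $225.
Total: $13 + $225 = $238.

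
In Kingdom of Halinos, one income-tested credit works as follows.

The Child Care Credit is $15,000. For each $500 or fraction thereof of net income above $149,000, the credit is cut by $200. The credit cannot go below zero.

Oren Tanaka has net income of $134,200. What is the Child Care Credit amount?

$15,000

Child Care Credit: $134,200 is at or below the $149,000 threshold, so the full $15,000 applies.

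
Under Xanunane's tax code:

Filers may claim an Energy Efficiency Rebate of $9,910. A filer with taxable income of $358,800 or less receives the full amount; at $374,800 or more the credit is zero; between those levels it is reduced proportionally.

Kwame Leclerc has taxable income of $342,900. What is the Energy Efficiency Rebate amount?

$9,910

Energy Efficiency Rebate: $342,900 is at or below the $358,800 threshold, so the full $9,910 applies.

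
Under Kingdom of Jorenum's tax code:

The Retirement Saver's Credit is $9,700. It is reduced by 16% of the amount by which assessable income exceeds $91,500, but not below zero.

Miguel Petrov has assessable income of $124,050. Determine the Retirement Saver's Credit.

$4,492

Retirement Saver's Credit: 16% of the $32,550 excess over $91,500 is $5,208; credit = $9,700 − $5,208 = $4,492.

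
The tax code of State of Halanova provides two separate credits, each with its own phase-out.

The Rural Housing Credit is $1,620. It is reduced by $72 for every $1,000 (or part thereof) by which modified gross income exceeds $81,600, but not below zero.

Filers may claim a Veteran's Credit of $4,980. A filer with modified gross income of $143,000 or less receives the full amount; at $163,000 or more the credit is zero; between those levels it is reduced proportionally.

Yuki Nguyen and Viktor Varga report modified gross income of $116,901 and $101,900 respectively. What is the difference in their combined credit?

Yuki ($116,901): Rural Housing Credit: income exceeds $81,600 by $35,301 → 36 increments × $72 = $2,592 ≥ base, so the credit is $0. Veteran's Credit: $116,901 is at or below the $143,000 threshold, so the full $4,980 applies. total $0 + $4,980 = $4,980
Viktor ($101,900): Rural Housing Credit: income exceeds $81,600 by $20,300, which is 21 full-or-partial $1,000 increments; reduction = 21 × $72 = $1,512, leaving $108. Veteran's Credit: $101,900 is at or below the $143,000 threshold, so the full $4,980 applies. total $108 + $4,980 = $5,088
Difference: |$4,980 − $5,088| = $108.

$108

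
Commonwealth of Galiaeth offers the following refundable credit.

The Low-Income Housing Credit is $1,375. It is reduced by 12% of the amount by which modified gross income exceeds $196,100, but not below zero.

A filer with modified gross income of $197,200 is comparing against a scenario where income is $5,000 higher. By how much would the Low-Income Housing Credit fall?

$600

At $197,200 — 12% of the $1,100 excess over $196,100 is $132; credit = $1,375 − $132 = $1,243.
At $202,200 — 12% of the $6,100 excess over $196,100 is $732; credit = $1,375 − $732 = $643.
Lost: $1,243 − $643 = $600.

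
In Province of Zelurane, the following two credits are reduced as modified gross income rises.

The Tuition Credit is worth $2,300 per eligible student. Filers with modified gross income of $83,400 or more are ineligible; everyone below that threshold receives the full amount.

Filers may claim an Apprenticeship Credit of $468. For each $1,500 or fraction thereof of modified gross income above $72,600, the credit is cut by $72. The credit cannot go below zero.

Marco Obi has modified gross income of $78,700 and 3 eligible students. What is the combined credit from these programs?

Tuition Credit: base = 3 × $2,300 = $6,900. $78,700 is below the $83,400 cutoff, so the full $6,900 applies.
Apprenticeship Credit: income exceeds $72,600 by $6,100, which is 5 full-or-partial $1,500 increments; reduction = 5 × $72 = $360, leaving $108.
Total: $6,900 + $108 = $7,008.

$7,008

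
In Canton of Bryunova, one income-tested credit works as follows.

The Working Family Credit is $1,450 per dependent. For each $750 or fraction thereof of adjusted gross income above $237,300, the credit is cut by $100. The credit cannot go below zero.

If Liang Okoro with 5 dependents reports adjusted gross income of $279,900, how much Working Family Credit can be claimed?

$1,550

Working Family Credit: base = 5 × $1,450 = $7,250. income exceeds $237,300 by $42,600, which is 57 full-or-partial $750 increments; reduction = 57 × $100 = $5,700, leaving $1,550.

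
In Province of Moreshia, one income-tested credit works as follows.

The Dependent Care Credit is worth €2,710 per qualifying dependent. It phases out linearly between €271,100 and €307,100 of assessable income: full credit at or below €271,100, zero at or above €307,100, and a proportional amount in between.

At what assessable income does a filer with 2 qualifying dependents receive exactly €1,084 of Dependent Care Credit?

€299,900

Full credit = 2 × €2,710 = €5,420.
€1,084 is 1,084/5,420 of the full €5,420, so 4,336/5,420 of the €36,000 range has been used: income = €271,100 + €36,000 × 4,336/5,420 = €299,900.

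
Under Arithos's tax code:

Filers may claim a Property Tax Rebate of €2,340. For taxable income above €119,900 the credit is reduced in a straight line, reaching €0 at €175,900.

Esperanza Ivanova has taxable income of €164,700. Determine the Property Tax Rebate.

€468

Property Tax Rebate: €164,700 is €44,800 into a €56,000 phase-out range, leaving 11,200/56,000 of the credit: €2,340 × 11,200/56,000 = €468.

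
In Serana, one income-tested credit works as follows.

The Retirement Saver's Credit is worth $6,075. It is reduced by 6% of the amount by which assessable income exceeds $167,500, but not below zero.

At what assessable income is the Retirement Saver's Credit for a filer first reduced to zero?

$268,750

The credit falls by 6% of each dollar above $167,500, so it reaches zero when the excess is $6,075 / 6% = $101,250: income = $167,500 + $101,250 = $268,750.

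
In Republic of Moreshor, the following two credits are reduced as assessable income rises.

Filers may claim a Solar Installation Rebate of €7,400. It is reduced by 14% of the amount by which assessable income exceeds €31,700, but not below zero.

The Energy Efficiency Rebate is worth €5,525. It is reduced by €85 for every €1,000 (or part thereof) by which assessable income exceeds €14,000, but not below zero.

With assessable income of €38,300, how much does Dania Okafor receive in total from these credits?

Solar Installation Rebate: 14% of the €6,600 excess over €31,700 is €924; credit = €7,400 − €924 = €6,476.
Energy Efficiency Rebate: income exceeds €14,000 by €24,300, which is 25 full-or-partial €1,000 increments; reduction = 25 × €85 = €2,125, leaving €3,400.
Total: €6,476 + €3,400 = €9,876.

€9,876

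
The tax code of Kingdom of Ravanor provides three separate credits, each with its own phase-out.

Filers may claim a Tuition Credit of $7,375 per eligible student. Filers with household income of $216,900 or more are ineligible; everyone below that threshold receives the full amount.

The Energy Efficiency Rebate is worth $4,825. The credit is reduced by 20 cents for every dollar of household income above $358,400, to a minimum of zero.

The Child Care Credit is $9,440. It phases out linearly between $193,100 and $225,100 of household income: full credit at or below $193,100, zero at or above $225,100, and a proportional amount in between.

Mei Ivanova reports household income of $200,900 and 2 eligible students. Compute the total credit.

Tuition Credit: base = 2 × $7,375 = $14,750. $200,900 is below the $216,900 cutoff, so the full $14,750 applies.
Energy Efficiency Rebate: $200,900 is at or below the $358,400 threshold, so the full $4,825 applies.
Child Care Credit: $200,900 is $7,800 into a $32,000 phase-out range, leaving 24,200/32,000 of the credit: $9,440 × 24,200/32,000 = $7,139.
Total: $14,750 + $4,825 + $7,139 = $26,714.

$26,714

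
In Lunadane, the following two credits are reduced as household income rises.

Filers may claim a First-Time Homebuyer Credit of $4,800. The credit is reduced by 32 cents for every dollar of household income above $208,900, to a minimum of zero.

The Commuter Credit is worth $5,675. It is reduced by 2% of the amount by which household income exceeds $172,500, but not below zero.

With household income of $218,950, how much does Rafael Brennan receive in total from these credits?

$6,330

First-Time Homebuyer Credit: 32% of the $10,050 excess over $208,900 is $3,216; credit = $4,800 − $3,216 = $1,584.
Commuter Credit: 2% of the $46,450 excess over $172,500 is $929; credit = $5,675 − $929 = $4,746.
Total: $1,584 + $4,746 = $6,330.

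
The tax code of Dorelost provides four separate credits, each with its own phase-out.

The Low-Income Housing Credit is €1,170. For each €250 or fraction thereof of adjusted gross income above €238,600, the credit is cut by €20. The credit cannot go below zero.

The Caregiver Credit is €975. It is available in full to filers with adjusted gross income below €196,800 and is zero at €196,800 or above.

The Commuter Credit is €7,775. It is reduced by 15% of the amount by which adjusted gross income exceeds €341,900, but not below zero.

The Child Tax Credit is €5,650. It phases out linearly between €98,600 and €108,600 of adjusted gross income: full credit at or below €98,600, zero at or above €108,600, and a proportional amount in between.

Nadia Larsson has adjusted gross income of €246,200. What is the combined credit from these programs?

€8,325

Low-Income Housing Credit: income exceeds €238,600 by €7,600, which is 31 full-or-partial €250 increments; reduction = 31 × €20 = €620, leaving €550.
Caregiver Credit: €246,200 meets or exceeds the €196,800 cutoff, so the credit is €0.
Commuter Credit: €246,200 is at or below the €341,900 threshold, so the full €7,775 applies.
Child Tax Credit: €246,200 is at or above €108,600, so the credit is €0.
Total: €550 + €0 + €7,775 + €0 = €8,325.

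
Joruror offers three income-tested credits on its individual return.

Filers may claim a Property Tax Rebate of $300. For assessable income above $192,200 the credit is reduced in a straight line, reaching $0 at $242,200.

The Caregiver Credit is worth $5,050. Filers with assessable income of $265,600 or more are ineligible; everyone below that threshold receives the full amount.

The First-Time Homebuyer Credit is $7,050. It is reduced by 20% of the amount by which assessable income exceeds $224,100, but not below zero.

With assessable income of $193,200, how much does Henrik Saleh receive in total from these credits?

Property Tax Rebate: $193,200 is $1,000 into a $50,000 phase-out range, leaving 49,000/50,000 of the credit: $300 × 49,000/50,000 = $294.
Caregiver Credit: $193,200 is below the $265,600 cutoff, so the full $5,050 applies.
First-Time Homebuyer Credit: $193,200 is at or below the $224,100 threshold, so the full $7,050 applies.
Total: $294 + $5,050 + $7,050 = $12,394.

$12,394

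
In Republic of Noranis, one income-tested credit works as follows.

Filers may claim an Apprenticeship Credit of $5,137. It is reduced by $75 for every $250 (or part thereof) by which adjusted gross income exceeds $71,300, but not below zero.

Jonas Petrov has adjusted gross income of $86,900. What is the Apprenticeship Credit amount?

$412

Apprenticeship Credit: income exceeds $71,300 by $15,600, which is 63 full-or-partial $250 increments; reduction = 63 × $75 = $4,725, leaving $412.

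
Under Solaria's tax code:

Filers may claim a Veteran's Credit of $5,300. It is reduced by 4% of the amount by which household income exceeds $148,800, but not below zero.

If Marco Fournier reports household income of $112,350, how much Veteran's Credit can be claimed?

Veteran's Credit: $112,350 is at or below the $148,800 threshold, so the full $5,300 applies.

$5,300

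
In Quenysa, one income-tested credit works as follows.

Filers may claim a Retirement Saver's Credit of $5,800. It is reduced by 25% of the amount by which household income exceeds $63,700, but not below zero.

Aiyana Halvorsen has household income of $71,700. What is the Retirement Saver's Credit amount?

$3,800

Retirement Saver's Credit: 25% of the $8,000 excess over $63,700 is $2,000; credit = $5,800 − $2,000 = $3,800.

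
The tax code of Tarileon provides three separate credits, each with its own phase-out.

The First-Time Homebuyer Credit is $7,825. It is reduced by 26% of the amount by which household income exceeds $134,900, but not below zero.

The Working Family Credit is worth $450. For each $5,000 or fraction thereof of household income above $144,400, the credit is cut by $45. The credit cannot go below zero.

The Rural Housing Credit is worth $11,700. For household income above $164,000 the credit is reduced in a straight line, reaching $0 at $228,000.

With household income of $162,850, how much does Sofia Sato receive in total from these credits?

$12,528

First-Time Homebuyer Credit: 26% of the $27,950 excess over $134,900 is $7,267; credit = $7,825 − $7,267 = $558.
Working Family Credit: income exceeds $144,400 by $18,450, which is 4 full-or-partial $5,000 increments; reduction = 4 × $45 = $180, leaving $270.
Rural Housing Credit: $162,850 is at or below the $164,000 threshold, so the full $11,700 applies.
Total: $558 + $270 + $11,700 = $12,528.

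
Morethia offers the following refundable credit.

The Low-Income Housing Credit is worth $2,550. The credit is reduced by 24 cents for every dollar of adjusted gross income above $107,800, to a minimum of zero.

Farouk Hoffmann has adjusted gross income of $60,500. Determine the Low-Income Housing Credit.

Low-Income Housing Credit: $60,500 is at or below the $107,800 threshold, so the full $2,550 applies.

$2,550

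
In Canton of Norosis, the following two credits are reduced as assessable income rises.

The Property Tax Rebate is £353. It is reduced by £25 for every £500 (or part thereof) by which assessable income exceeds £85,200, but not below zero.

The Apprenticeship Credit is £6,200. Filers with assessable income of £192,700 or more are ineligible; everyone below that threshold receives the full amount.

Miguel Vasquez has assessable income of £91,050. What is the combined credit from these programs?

Property Tax Rebate: income exceeds £85,200 by £5,850, which is 12 full-or-partial £500 increments; reduction = 12 × £25 = £300, leaving £53.
Apprenticeship Credit: £91,050 is below the £192,700 cutoff, so the full £6,200 applies.
Total: £53 + £6,200 = £6,253.

£6,253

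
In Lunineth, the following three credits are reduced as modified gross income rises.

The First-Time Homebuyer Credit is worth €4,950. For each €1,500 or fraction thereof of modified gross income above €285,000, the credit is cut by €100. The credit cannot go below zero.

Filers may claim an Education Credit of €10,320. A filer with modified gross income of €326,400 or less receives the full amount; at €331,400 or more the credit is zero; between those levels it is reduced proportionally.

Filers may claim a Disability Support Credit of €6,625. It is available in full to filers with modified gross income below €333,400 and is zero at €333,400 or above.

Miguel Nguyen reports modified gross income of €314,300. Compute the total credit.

€19,895

First-Time Homebuyer Credit: income exceeds €285,000 by €29,300, which is 20 full-or-partial €1,500 increments; reduction = 20 × €100 = €2,000, leaving €2,950.
Education Credit: €314,300 is at or below the €326,400 threshold, so the full €10,320 applies.
Disability Support Credit: €314,300 is below the €333,400 cutoff, so the full €6,625 applies.
Total: €2,950 + €10,320 + €6,625 = €19,895.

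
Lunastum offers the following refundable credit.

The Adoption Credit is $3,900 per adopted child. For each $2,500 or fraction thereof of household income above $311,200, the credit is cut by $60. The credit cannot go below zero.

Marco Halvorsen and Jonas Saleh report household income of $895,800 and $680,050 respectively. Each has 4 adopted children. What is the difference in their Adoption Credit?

$5,160

Marco ($895,800): Adoption Credit: base = 4 × $3,900 = $15,600. income exceeds $311,200 by $584,600, which is 234 full-or-partial $2,500 increments; reduction = 234 × $60 = $14,040, leaving $1,560.
Jonas ($680,050): Adoption Credit: base = 4 × $3,900 = $15,600. income exceeds $311,200 by $368,850, which is 148 full-or-partial $2,500 increments; reduction = 148 × $60 = $8,880, leaving $6,720.
Difference: |$1,560 − $6,720| = $5,160.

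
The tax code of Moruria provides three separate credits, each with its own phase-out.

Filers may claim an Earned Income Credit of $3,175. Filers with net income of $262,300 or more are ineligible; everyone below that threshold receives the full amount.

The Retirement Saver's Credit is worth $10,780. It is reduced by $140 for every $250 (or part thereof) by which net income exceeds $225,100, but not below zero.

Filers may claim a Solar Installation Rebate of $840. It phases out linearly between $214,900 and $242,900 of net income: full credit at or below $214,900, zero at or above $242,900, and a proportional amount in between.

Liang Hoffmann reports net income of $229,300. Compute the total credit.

Earned Income Credit: $229,300 is below the $262,300 cutoff, so the full $3,175 applies.
Retirement Saver's Credit: income exceeds $225,100 by $4,200, which is 17 full-or-partial $250 increments; reduction = 17 × $140 = $2,380, leaving $8,400.
Solar Installation Rebate: $229,300 is $14,400 into a $28,000 phase-out range, leaving 13,600/28,000 of the credit: $840 × 13,600/28,000 = $408.
Total: $3,175 + $8,400 + $408 = $11,983.

$11,983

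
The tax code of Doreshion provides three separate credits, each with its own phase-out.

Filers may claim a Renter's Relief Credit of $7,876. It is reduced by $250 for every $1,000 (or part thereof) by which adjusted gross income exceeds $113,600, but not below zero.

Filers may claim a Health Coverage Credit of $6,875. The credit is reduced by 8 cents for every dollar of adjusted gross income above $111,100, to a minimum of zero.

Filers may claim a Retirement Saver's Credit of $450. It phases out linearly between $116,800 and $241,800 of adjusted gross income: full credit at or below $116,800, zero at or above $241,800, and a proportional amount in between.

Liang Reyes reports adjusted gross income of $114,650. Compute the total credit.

Renter's Relief Credit: income exceeds $113,600 by $1,050, which is 2 full-or-partial $1,000 increments; reduction = 2 × $250 = $500, leaving $7,376.
Health Coverage Credit: 8% of the $3,550 excess over $111,100 is $284; credit = $6,875 − $284 = $6,591.
Retirement Saver's Credit: $114,650 is at or below the $116,800 threshold, so the full $450 applies.
Total: $7,376 + $6,591 + $450 = $14,417.

$14,417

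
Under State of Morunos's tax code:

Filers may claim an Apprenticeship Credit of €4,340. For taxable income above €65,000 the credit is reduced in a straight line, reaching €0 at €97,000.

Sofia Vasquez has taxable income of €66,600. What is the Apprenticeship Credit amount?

€4,123

Apprenticeship Credit: €66,600 is €1,600 into a €32,000 phase-out range, leaving 30,400/32,000 of the credit: €4,340 × 30,400/32,000 = €4,123.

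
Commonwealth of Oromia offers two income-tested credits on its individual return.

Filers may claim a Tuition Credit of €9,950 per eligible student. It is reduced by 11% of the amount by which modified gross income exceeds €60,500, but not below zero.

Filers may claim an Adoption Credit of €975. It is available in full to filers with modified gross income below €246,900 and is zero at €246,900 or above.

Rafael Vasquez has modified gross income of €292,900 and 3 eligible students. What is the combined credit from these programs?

Tuition Credit: base = 3 × €9,950 = €29,850. 11% of the €232,400 excess over €60,500 is €25,564; credit = €29,850 − €25,564 = €4,286.
Adoption Credit: €292,900 meets or exceeds the €246,900 cutoff, so the credit is €0.
Total: €4,286 + €0 = €4,286.

€4,286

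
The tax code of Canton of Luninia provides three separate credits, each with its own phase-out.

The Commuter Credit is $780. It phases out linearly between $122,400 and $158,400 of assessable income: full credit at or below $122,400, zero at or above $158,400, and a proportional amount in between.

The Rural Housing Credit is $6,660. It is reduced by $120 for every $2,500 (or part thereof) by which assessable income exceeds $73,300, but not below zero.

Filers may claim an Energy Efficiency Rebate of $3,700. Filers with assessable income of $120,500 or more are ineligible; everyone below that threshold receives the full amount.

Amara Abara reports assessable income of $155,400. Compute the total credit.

Commuter Credit: $155,400 is $33,000 into a $36,000 phase-out range, leaving 3,000/36,000 of the credit: $780 × 3,000/36,000 = $65.
Rural Housing Credit: income exceeds $73,300 by $82,100, which is 33 full-or-partial $2,500 increments; reduction = 33 × $120 = $3,960, leaving $2,700.
Energy Efficiency Rebate: $155,400 meets or exceeds the $120,500 cutoff, so the credit is $0.
Total: $65 + $2,700 + $0 = $2,765.

$2,765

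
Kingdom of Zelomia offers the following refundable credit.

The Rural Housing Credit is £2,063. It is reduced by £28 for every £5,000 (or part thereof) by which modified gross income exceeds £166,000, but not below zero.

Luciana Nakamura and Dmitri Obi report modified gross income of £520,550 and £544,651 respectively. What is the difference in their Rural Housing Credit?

Luciana (£520,550): Rural Housing Credit: income exceeds £166,000 by £354,550, which is 71 full-or-partial £5,000 increments; reduction = 71 × £28 = £1,988, leaving £75.
Dmitri (£544,651): Rural Housing Credit: income exceeds £166,000 by £378,651 → 76 increments × £28 = £2,128 ≥ base, so the credit is £0.
Difference: |£75 − £0| = £75.

£75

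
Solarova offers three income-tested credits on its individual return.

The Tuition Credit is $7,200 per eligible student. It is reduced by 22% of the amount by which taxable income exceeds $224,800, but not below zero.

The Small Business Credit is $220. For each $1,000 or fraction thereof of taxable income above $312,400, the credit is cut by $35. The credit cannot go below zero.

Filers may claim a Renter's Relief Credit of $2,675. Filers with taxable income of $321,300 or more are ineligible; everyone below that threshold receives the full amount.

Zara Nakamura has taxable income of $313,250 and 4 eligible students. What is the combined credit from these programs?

Tuition Credit: base = 4 × $7,200 = $28,800. 22% of the $88,450 excess over $224,800 is $19,459; credit = $28,800 − $19,459 = $9,341.
Small Business Credit: income exceeds $312,400 by $850, which is 1 full-or-partial $1,000 increment; reduction = 1 × $35 = $35, leaving $185.
Renter's Relief Credit: $313,250 is below the $321,300 cutoff, so the full $2,675 applies.
Total: $9,341 + $185 + $2,675 = $12,201.

$12,201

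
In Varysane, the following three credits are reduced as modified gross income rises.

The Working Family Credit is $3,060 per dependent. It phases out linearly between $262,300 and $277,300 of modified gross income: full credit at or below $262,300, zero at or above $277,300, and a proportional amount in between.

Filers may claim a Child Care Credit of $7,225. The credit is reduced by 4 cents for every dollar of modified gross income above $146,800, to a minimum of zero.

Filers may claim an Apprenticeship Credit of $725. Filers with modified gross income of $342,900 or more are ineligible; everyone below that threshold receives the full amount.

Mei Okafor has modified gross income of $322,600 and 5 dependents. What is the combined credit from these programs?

Working Family Credit: base = 5 × $3,060 = $15,300. $322,600 is at or above $277,300, so the credit is $0.
Child Care Credit: 4% of the $175,800 excess over $146,800 is $7,032; credit = $7,225 − $7,032 = $193.
Apprenticeship Credit: $322,600 is below the $342,900 cutoff, so the full $725 applies.
Total: $0 + $193 + $725 = $918.

$918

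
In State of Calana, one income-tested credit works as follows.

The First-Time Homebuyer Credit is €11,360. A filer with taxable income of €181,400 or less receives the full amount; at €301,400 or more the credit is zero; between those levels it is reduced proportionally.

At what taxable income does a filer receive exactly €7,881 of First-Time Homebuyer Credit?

€7,881 is 7,881/11,360 of the full €11,360, so 3,479/11,360 of the €120,000 range has been used: income = €181,400 + €120,000 × 3,479/11,360 = €218,150.

€218,150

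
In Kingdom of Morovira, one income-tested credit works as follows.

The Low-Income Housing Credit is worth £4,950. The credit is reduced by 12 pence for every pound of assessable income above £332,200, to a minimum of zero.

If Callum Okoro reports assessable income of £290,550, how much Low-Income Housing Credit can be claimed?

£4,950

Low-Income Housing Credit: £290,550 is at or below the £332,200 threshold, so the full £4,950 applies.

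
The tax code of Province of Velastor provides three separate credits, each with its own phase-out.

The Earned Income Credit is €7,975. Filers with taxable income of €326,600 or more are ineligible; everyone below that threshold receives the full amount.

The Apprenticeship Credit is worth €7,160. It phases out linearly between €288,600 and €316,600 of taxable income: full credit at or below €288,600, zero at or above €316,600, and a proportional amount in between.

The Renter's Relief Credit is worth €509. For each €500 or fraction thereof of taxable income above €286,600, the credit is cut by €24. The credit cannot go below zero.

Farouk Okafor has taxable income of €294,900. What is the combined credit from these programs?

Earned Income Credit: €294,900 is below the €326,600 cutoff, so the full €7,975 applies.
Apprenticeship Credit: €294,900 is €6,300 into a €28,000 phase-out range, leaving 21,700/28,000 of the credit: €7,160 × 21,700/28,000 = €5,549.
Renter's Relief Credit: income exceeds €286,600 by €8,300, which is 17 full-or-partial €500 increments; reduction = 17 × €24 = €408, leaving €101.
Total: €7,975 + €5,549 + €101 = €13,625.

€13,625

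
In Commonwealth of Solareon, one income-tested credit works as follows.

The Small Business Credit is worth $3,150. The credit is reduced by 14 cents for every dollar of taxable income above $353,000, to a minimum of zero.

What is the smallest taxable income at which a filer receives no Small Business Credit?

$375,500

The credit falls by 14% of each dollar above $353,000, so it reaches zero when the excess is $3,150 / 14% = $22,500: income = $353,000 + $22,500 = $375,500.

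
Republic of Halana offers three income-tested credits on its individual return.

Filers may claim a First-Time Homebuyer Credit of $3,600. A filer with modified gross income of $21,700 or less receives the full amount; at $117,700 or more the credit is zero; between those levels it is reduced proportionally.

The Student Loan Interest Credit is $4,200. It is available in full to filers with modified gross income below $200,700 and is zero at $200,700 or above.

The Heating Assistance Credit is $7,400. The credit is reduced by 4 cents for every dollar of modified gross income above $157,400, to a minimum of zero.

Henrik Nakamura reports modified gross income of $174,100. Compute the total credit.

First-Time Homebuyer Credit: $174,100 is at or above $117,700, so the credit is $0.
Student Loan Interest Credit: $174,100 is below the $200,700 cutoff, so the full $4,200 applies.
Heating Assistance Credit: 4% of the $16,700 excess over $157,400 is $668; credit = $7,400 − $668 = $6,732.
Total: $0 + $4,200 + $6,732 = $10,932.

$10,932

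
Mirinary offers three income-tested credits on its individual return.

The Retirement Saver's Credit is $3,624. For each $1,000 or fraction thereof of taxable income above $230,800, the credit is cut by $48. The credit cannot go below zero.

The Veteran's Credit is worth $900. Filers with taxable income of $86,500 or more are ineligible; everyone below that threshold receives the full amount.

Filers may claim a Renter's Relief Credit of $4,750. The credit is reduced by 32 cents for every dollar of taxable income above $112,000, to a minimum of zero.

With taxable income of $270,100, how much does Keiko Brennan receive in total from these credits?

$1,704

Retirement Saver's Credit: income exceeds $230,800 by $39,300, which is 40 full-or-partial $1,000 increments; reduction = 40 × $48 = $1,920, leaving $1,704.
Veteran's Credit: $270,100 meets or exceeds the $86,500 cutoff, so the credit is $0.
Renter's Relief Credit: 32% of the $158,100 excess over $112,000 is $50,592 ≥ base, so the credit is $0.
Total: $1,704 + $0 + $0 = $1,704.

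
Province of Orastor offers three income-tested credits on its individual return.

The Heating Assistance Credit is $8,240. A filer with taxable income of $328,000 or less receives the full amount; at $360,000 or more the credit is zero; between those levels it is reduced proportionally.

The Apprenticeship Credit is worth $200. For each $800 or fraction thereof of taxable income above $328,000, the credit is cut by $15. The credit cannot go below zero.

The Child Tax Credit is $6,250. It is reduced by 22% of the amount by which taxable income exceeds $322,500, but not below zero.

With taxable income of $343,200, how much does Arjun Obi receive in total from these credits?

Heating Assistance Credit: $343,200 is $15,200 into a $32,000 phase-out range, leaving 16,800/32,000 of the credit: $8,240 × 16,800/32,000 = $4,326.
Apprenticeship Credit: income exceeds $328,000 by $15,200 → 19 increments × $15 = $285 ≥ base, so the credit is $0.
Child Tax Credit: 22% of the $20,700 excess over $322,500 is $4,554; credit = $6,250 − $4,554 = $1,696.
Total: $4,326 + $0 + $1,696 = $6,022.

$6,022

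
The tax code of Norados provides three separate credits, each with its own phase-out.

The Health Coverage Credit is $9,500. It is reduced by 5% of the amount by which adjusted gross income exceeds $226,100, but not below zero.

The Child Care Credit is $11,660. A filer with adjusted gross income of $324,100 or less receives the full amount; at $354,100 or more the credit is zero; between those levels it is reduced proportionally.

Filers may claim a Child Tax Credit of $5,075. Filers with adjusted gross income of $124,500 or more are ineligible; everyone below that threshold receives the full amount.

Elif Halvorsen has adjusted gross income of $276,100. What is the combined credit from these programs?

$18,660

Health Coverage Credit: 5% of the $50,000 excess over $226,100 is $2,500; credit = $9,500 − $2,500 = $7,000.
Child Care Credit: $276,100 is at or below the $324,100 threshold, so the full $11,660 applies.
Child Tax Credit: $276,100 meets or exceeds the $124,500 cutoff, so the credit is $0.
Total: $7,000 + $11,660 + $0 = $18,660.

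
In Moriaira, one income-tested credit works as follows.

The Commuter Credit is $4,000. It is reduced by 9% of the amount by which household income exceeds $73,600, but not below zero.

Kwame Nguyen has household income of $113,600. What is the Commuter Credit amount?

Commuter Credit: 9% of the $40,000 excess over $73,600 is $3,600; credit = $4,000 − $3,600 = $400.

$400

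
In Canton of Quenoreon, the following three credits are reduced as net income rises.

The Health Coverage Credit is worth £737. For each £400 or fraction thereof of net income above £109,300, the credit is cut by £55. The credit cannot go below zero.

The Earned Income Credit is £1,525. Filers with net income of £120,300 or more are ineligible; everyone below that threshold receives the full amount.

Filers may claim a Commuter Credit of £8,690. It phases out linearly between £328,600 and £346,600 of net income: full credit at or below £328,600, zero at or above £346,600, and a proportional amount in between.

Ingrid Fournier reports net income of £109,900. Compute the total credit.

Health Coverage Credit: income exceeds £109,300 by £600, which is 2 full-or-partial £400 increments; reduction = 2 × £55 = £110, leaving £627.
Earned Income Credit: £109,900 is below the £120,300 cutoff, so the full £1,525 applies.
Commuter Credit: £109,900 is at or below the £328,600 threshold, so the full £8,690 applies.
Total: £627 + £1,525 + £8,690 = £10,842.

£10,842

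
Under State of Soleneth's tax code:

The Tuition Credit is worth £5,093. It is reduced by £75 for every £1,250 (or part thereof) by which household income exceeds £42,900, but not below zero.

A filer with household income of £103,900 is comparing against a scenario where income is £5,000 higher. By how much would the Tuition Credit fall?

At £103,900 — income exceeds £42,900 by £61,000, which is 49 full-or-partial £1,250 increments; reduction = 49 × £75 = £3,675, leaving £1,418.
At £108,900 — income exceeds £42,900 by £66,000, which is 53 full-or-partial £1,250 increments; reduction = 53 × £75 = £3,975, leaving £1,118.
Lost: £1,418 − £1,118 = £300.

£300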